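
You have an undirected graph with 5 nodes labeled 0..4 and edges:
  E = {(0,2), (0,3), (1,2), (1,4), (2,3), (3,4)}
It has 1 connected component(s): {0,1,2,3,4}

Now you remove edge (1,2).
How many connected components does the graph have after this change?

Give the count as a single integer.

Initial component count: 1
Remove (1,2): not a bridge. Count unchanged: 1.
  After removal, components: {0,1,2,3,4}
New component count: 1

Answer: 1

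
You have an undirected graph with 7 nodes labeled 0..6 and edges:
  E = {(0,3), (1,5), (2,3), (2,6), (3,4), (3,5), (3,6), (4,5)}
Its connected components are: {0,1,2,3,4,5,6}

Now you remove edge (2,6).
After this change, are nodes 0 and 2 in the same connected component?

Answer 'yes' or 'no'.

Answer: yes

Derivation:
Initial components: {0,1,2,3,4,5,6}
Removing edge (2,6): not a bridge — component count unchanged at 1.
New components: {0,1,2,3,4,5,6}
Are 0 and 2 in the same component? yes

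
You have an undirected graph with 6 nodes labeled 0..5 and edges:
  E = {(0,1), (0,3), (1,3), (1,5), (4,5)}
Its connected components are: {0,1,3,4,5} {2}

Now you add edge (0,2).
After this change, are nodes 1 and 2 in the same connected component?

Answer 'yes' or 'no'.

Initial components: {0,1,3,4,5} {2}
Adding edge (0,2): merges {0,1,3,4,5} and {2}.
New components: {0,1,2,3,4,5}
Are 1 and 2 in the same component? yes

Answer: yes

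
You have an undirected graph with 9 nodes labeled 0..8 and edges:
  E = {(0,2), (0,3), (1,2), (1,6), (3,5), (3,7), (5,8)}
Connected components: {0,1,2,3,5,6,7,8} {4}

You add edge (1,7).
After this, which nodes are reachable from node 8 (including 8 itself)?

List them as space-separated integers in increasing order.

Answer: 0 1 2 3 5 6 7 8

Derivation:
Before: nodes reachable from 8: {0,1,2,3,5,6,7,8}
Adding (1,7): both endpoints already in same component. Reachability from 8 unchanged.
After: nodes reachable from 8: {0,1,2,3,5,6,7,8}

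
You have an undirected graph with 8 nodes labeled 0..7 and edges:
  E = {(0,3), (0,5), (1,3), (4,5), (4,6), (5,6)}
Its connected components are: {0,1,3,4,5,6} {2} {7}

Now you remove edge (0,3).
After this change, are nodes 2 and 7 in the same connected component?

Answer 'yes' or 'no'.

Answer: no

Derivation:
Initial components: {0,1,3,4,5,6} {2} {7}
Removing edge (0,3): it was a bridge — component count 3 -> 4.
New components: {0,4,5,6} {1,3} {2} {7}
Are 2 and 7 in the same component? no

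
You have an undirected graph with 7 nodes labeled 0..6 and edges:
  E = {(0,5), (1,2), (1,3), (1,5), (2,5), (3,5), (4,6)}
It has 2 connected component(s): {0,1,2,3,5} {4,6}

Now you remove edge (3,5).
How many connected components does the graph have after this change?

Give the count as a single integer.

Answer: 2

Derivation:
Initial component count: 2
Remove (3,5): not a bridge. Count unchanged: 2.
  After removal, components: {0,1,2,3,5} {4,6}
New component count: 2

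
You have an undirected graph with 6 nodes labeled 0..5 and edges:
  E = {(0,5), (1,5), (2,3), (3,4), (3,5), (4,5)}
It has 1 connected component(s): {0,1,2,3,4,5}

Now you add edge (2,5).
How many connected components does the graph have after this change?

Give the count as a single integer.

Initial component count: 1
Add (2,5): endpoints already in same component. Count unchanged: 1.
New component count: 1

Answer: 1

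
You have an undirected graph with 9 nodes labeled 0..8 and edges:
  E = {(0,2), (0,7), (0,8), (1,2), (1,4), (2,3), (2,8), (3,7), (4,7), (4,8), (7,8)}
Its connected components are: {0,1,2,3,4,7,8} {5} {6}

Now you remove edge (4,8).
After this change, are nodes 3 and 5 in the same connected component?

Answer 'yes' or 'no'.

Initial components: {0,1,2,3,4,7,8} {5} {6}
Removing edge (4,8): not a bridge — component count unchanged at 3.
New components: {0,1,2,3,4,7,8} {5} {6}
Are 3 and 5 in the same component? no

Answer: no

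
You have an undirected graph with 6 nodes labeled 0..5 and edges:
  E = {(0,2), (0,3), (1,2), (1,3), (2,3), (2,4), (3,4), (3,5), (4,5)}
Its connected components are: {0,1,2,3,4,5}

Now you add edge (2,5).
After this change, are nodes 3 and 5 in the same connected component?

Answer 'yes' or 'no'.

Answer: yes

Derivation:
Initial components: {0,1,2,3,4,5}
Adding edge (2,5): both already in same component {0,1,2,3,4,5}. No change.
New components: {0,1,2,3,4,5}
Are 3 and 5 in the same component? yes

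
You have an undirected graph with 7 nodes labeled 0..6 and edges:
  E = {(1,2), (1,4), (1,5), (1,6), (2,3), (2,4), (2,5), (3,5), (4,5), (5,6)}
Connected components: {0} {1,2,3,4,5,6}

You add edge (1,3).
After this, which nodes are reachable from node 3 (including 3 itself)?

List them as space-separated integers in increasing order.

Answer: 1 2 3 4 5 6

Derivation:
Before: nodes reachable from 3: {1,2,3,4,5,6}
Adding (1,3): both endpoints already in same component. Reachability from 3 unchanged.
After: nodes reachable from 3: {1,2,3,4,5,6}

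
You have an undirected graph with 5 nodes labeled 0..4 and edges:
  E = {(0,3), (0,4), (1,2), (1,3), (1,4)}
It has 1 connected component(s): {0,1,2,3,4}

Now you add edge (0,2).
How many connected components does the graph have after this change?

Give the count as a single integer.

Initial component count: 1
Add (0,2): endpoints already in same component. Count unchanged: 1.
New component count: 1

Answer: 1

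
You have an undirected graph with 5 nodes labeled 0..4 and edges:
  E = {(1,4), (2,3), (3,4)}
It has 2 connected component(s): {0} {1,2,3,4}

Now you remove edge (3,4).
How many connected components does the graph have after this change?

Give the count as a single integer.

Answer: 3

Derivation:
Initial component count: 2
Remove (3,4): it was a bridge. Count increases: 2 -> 3.
  After removal, components: {0} {1,4} {2,3}
New component count: 3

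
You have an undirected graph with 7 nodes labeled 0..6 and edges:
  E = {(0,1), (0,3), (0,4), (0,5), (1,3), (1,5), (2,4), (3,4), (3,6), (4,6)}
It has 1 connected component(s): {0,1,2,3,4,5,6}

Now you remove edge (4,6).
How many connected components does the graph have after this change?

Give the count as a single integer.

Initial component count: 1
Remove (4,6): not a bridge. Count unchanged: 1.
  After removal, components: {0,1,2,3,4,5,6}
New component count: 1

Answer: 1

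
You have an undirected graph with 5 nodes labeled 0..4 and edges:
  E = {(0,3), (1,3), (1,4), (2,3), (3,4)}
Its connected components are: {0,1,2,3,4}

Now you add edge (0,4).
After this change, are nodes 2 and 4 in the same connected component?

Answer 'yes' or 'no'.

Answer: yes

Derivation:
Initial components: {0,1,2,3,4}
Adding edge (0,4): both already in same component {0,1,2,3,4}. No change.
New components: {0,1,2,3,4}
Are 2 and 4 in the same component? yes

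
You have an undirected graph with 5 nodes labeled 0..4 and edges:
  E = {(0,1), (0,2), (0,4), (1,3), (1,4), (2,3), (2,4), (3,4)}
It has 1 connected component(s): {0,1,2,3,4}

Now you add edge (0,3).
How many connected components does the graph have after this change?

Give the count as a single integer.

Answer: 1

Derivation:
Initial component count: 1
Add (0,3): endpoints already in same component. Count unchanged: 1.
New component count: 1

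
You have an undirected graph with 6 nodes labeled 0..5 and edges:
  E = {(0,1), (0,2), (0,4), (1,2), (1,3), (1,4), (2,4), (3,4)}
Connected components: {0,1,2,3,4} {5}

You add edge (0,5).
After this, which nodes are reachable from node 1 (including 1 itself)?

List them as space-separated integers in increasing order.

Answer: 0 1 2 3 4 5

Derivation:
Before: nodes reachable from 1: {0,1,2,3,4}
Adding (0,5): merges 1's component with another. Reachability grows.
After: nodes reachable from 1: {0,1,2,3,4,5}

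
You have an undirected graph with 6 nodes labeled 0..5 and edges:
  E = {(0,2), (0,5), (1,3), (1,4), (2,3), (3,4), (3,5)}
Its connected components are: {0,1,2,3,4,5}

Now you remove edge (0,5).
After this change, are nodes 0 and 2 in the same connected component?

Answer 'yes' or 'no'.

Answer: yes

Derivation:
Initial components: {0,1,2,3,4,5}
Removing edge (0,5): not a bridge — component count unchanged at 1.
New components: {0,1,2,3,4,5}
Are 0 and 2 in the same component? yes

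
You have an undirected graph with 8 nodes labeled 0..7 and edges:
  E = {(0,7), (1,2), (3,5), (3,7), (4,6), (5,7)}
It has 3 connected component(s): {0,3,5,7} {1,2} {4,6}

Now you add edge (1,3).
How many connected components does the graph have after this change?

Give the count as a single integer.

Initial component count: 3
Add (1,3): merges two components. Count decreases: 3 -> 2.
New component count: 2

Answer: 2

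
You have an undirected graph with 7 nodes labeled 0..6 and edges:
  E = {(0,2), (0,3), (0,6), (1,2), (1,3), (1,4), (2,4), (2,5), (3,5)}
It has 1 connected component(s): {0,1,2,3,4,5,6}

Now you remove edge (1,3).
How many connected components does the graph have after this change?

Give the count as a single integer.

Answer: 1

Derivation:
Initial component count: 1
Remove (1,3): not a bridge. Count unchanged: 1.
  After removal, components: {0,1,2,3,4,5,6}
New component count: 1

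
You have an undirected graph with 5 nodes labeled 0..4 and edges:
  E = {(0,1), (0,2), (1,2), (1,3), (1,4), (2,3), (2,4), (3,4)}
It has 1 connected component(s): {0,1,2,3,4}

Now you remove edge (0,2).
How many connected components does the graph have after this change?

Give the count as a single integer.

Answer: 1

Derivation:
Initial component count: 1
Remove (0,2): not a bridge. Count unchanged: 1.
  After removal, components: {0,1,2,3,4}
New component count: 1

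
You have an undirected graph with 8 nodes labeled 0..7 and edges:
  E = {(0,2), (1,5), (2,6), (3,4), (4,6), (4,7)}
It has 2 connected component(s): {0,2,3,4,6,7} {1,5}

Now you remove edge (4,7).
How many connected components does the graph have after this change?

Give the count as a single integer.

Initial component count: 2
Remove (4,7): it was a bridge. Count increases: 2 -> 3.
  After removal, components: {0,2,3,4,6} {1,5} {7}
New component count: 3

Answer: 3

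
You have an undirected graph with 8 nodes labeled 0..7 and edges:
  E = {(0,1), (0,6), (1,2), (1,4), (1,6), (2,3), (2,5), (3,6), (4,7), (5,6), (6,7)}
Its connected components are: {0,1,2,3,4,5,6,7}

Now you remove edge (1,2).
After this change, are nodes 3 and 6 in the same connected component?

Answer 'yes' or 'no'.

Initial components: {0,1,2,3,4,5,6,7}
Removing edge (1,2): not a bridge — component count unchanged at 1.
New components: {0,1,2,3,4,5,6,7}
Are 3 and 6 in the same component? yes

Answer: yes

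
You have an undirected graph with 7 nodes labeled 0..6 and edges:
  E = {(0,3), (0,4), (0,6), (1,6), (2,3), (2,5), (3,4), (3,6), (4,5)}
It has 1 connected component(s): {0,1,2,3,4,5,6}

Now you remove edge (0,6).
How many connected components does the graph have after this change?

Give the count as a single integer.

Initial component count: 1
Remove (0,6): not a bridge. Count unchanged: 1.
  After removal, components: {0,1,2,3,4,5,6}
New component count: 1

Answer: 1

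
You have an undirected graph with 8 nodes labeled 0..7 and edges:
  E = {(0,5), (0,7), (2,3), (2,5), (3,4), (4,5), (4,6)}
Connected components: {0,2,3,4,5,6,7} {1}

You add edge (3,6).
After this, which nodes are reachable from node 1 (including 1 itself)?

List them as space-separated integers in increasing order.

Before: nodes reachable from 1: {1}
Adding (3,6): both endpoints already in same component. Reachability from 1 unchanged.
After: nodes reachable from 1: {1}

Answer: 1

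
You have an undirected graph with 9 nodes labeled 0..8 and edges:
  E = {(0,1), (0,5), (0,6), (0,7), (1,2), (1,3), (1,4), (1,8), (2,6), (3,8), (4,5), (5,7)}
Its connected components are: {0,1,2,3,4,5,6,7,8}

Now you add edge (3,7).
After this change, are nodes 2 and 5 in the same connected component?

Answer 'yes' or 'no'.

Initial components: {0,1,2,3,4,5,6,7,8}
Adding edge (3,7): both already in same component {0,1,2,3,4,5,6,7,8}. No change.
New components: {0,1,2,3,4,5,6,7,8}
Are 2 and 5 in the same component? yes

Answer: yes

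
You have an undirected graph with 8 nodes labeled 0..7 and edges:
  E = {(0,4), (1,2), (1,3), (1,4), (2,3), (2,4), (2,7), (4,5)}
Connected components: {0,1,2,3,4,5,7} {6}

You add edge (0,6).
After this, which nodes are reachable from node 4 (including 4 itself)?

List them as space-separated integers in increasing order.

Answer: 0 1 2 3 4 5 6 7

Derivation:
Before: nodes reachable from 4: {0,1,2,3,4,5,7}
Adding (0,6): merges 4's component with another. Reachability grows.
After: nodes reachable from 4: {0,1,2,3,4,5,6,7}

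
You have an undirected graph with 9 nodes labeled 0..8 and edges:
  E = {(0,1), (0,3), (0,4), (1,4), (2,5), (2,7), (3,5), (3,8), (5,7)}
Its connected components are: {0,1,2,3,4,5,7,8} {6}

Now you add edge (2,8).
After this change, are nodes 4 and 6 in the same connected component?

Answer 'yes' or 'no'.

Answer: no

Derivation:
Initial components: {0,1,2,3,4,5,7,8} {6}
Adding edge (2,8): both already in same component {0,1,2,3,4,5,7,8}. No change.
New components: {0,1,2,3,4,5,7,8} {6}
Are 4 and 6 in the same component? no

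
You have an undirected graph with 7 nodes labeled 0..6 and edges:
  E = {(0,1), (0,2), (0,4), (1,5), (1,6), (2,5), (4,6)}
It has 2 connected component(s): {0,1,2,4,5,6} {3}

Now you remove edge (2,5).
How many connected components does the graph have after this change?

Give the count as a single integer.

Answer: 2

Derivation:
Initial component count: 2
Remove (2,5): not a bridge. Count unchanged: 2.
  After removal, components: {0,1,2,4,5,6} {3}
New component count: 2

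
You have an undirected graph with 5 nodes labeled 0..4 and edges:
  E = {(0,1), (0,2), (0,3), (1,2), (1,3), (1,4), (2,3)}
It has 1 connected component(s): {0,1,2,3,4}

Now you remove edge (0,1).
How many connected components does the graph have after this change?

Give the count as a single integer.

Answer: 1

Derivation:
Initial component count: 1
Remove (0,1): not a bridge. Count unchanged: 1.
  After removal, components: {0,1,2,3,4}
New component count: 1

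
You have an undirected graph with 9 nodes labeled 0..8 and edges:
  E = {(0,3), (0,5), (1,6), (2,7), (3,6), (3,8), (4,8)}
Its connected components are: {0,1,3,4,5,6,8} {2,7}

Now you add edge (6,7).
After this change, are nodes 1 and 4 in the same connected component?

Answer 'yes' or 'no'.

Initial components: {0,1,3,4,5,6,8} {2,7}
Adding edge (6,7): merges {0,1,3,4,5,6,8} and {2,7}.
New components: {0,1,2,3,4,5,6,7,8}
Are 1 and 4 in the same component? yes

Answer: yes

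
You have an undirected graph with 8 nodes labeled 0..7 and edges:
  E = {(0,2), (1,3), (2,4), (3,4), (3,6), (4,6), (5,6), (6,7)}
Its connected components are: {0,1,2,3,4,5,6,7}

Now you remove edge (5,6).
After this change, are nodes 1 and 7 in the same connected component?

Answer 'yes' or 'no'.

Initial components: {0,1,2,3,4,5,6,7}
Removing edge (5,6): it was a bridge — component count 1 -> 2.
New components: {0,1,2,3,4,6,7} {5}
Are 1 and 7 in the same component? yes

Answer: yes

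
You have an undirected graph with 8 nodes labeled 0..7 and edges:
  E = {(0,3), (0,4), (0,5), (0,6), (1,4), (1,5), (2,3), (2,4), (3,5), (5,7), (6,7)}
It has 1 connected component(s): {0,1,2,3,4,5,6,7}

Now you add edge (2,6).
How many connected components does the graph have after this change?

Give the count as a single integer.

Initial component count: 1
Add (2,6): endpoints already in same component. Count unchanged: 1.
New component count: 1

Answer: 1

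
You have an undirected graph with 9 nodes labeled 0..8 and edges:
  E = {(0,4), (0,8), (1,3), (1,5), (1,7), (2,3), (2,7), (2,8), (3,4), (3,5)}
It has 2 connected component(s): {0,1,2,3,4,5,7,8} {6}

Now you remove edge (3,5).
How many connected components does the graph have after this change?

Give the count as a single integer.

Answer: 2

Derivation:
Initial component count: 2
Remove (3,5): not a bridge. Count unchanged: 2.
  After removal, components: {0,1,2,3,4,5,7,8} {6}
New component count: 2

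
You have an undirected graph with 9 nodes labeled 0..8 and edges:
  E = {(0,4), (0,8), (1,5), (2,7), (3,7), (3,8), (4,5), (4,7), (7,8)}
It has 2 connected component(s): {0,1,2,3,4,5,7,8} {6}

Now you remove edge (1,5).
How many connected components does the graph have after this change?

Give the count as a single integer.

Initial component count: 2
Remove (1,5): it was a bridge. Count increases: 2 -> 3.
  After removal, components: {0,2,3,4,5,7,8} {1} {6}
New component count: 3

Answer: 3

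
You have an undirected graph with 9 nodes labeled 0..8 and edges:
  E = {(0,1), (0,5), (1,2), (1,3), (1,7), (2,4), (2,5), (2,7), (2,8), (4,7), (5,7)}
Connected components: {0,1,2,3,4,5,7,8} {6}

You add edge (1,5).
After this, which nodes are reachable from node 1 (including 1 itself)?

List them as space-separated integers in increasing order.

Answer: 0 1 2 3 4 5 7 8

Derivation:
Before: nodes reachable from 1: {0,1,2,3,4,5,7,8}
Adding (1,5): both endpoints already in same component. Reachability from 1 unchanged.
After: nodes reachable from 1: {0,1,2,3,4,5,7,8}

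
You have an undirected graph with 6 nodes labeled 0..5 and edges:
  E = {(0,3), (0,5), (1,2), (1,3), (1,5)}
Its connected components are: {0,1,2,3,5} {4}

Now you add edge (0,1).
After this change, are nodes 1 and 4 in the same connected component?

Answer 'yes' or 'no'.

Answer: no

Derivation:
Initial components: {0,1,2,3,5} {4}
Adding edge (0,1): both already in same component {0,1,2,3,5}. No change.
New components: {0,1,2,3,5} {4}
Are 1 and 4 in the same component? no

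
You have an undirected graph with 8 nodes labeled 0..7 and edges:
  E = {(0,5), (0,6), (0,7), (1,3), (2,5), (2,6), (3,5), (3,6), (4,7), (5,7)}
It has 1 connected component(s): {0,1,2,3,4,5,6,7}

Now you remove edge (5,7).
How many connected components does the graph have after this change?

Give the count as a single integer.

Initial component count: 1
Remove (5,7): not a bridge. Count unchanged: 1.
  After removal, components: {0,1,2,3,4,5,6,7}
New component count: 1

Answer: 1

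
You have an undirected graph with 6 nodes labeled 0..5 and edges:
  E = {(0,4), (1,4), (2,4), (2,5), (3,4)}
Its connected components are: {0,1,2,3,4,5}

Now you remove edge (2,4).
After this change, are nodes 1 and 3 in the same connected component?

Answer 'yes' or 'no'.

Answer: yes

Derivation:
Initial components: {0,1,2,3,4,5}
Removing edge (2,4): it was a bridge — component count 1 -> 2.
New components: {0,1,3,4} {2,5}
Are 1 and 3 in the same component? yes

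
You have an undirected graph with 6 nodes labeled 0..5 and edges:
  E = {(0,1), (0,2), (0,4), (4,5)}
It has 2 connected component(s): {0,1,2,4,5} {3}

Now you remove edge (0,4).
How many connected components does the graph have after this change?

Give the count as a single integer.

Initial component count: 2
Remove (0,4): it was a bridge. Count increases: 2 -> 3.
  After removal, components: {0,1,2} {3} {4,5}
New component count: 3

Answer: 3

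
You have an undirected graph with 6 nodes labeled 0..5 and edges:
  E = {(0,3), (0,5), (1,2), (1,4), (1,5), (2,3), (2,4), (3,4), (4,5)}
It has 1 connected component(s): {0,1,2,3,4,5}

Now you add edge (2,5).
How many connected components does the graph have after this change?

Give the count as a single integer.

Initial component count: 1
Add (2,5): endpoints already in same component. Count unchanged: 1.
New component count: 1

Answer: 1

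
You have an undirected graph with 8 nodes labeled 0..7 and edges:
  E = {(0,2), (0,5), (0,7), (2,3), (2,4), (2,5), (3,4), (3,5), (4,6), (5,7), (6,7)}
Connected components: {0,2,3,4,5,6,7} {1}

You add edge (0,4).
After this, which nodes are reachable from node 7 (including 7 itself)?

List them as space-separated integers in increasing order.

Answer: 0 2 3 4 5 6 7

Derivation:
Before: nodes reachable from 7: {0,2,3,4,5,6,7}
Adding (0,4): both endpoints already in same component. Reachability from 7 unchanged.
After: nodes reachable from 7: {0,2,3,4,5,6,7}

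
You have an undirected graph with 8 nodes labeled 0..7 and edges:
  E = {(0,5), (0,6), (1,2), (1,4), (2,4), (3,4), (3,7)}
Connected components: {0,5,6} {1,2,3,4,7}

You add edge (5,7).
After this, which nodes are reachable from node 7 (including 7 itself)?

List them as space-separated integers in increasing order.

Before: nodes reachable from 7: {1,2,3,4,7}
Adding (5,7): merges 7's component with another. Reachability grows.
After: nodes reachable from 7: {0,1,2,3,4,5,6,7}

Answer: 0 1 2 3 4 5 6 7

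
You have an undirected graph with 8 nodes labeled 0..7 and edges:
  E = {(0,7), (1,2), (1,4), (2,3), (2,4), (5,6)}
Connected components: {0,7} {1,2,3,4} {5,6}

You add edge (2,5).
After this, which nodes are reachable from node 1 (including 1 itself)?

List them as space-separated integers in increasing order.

Before: nodes reachable from 1: {1,2,3,4}
Adding (2,5): merges 1's component with another. Reachability grows.
After: nodes reachable from 1: {1,2,3,4,5,6}

Answer: 1 2 3 4 5 6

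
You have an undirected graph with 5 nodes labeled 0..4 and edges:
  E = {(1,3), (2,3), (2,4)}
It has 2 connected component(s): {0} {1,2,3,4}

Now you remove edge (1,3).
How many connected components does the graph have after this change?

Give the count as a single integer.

Answer: 3

Derivation:
Initial component count: 2
Remove (1,3): it was a bridge. Count increases: 2 -> 3.
  After removal, components: {0} {1} {2,3,4}
New component count: 3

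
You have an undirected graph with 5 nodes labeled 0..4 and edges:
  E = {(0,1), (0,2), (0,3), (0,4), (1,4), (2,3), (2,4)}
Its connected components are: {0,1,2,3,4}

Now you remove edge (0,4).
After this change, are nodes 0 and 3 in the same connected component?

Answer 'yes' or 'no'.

Answer: yes

Derivation:
Initial components: {0,1,2,3,4}
Removing edge (0,4): not a bridge — component count unchanged at 1.
New components: {0,1,2,3,4}
Are 0 and 3 in the same component? yes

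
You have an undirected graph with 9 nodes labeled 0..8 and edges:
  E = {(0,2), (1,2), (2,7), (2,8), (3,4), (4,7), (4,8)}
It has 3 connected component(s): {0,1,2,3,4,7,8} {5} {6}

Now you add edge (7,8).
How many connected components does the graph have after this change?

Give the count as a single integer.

Initial component count: 3
Add (7,8): endpoints already in same component. Count unchanged: 3.
New component count: 3

Answer: 3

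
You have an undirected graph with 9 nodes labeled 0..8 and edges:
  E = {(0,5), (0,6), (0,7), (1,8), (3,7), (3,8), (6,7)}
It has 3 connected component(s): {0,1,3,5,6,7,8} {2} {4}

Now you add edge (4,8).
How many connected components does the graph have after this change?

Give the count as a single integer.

Answer: 2

Derivation:
Initial component count: 3
Add (4,8): merges two components. Count decreases: 3 -> 2.
New component count: 2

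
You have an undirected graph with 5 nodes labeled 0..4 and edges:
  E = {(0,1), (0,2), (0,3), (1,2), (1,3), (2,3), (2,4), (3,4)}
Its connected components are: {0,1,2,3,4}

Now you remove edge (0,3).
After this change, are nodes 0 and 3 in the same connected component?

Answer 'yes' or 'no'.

Answer: yes

Derivation:
Initial components: {0,1,2,3,4}
Removing edge (0,3): not a bridge — component count unchanged at 1.
New components: {0,1,2,3,4}
Are 0 and 3 in the same component? yes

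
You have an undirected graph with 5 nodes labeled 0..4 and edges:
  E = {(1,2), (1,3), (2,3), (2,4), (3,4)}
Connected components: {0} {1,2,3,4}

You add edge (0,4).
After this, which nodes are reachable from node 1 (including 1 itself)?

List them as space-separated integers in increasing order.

Before: nodes reachable from 1: {1,2,3,4}
Adding (0,4): merges 1's component with another. Reachability grows.
After: nodes reachable from 1: {0,1,2,3,4}

Answer: 0 1 2 3 4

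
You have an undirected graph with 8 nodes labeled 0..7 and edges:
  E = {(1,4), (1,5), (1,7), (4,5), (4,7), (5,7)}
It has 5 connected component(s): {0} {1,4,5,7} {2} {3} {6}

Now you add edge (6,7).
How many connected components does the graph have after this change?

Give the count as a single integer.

Initial component count: 5
Add (6,7): merges two components. Count decreases: 5 -> 4.
New component count: 4

Answer: 4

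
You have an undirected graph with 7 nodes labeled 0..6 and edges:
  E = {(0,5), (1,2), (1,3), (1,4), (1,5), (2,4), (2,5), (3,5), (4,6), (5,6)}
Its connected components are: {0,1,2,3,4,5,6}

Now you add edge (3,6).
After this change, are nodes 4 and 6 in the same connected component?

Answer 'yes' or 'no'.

Answer: yes

Derivation:
Initial components: {0,1,2,3,4,5,6}
Adding edge (3,6): both already in same component {0,1,2,3,4,5,6}. No change.
New components: {0,1,2,3,4,5,6}
Are 4 and 6 in the same component? yes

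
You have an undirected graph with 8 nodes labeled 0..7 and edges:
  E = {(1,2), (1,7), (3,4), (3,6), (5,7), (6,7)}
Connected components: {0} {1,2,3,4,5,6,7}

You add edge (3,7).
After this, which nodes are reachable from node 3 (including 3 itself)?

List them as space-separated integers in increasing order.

Answer: 1 2 3 4 5 6 7

Derivation:
Before: nodes reachable from 3: {1,2,3,4,5,6,7}
Adding (3,7): both endpoints already in same component. Reachability from 3 unchanged.
After: nodes reachable from 3: {1,2,3,4,5,6,7}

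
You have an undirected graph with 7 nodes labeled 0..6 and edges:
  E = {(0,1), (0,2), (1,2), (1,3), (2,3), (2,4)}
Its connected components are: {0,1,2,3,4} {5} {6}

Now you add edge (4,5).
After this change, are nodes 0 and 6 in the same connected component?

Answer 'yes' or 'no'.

Answer: no

Derivation:
Initial components: {0,1,2,3,4} {5} {6}
Adding edge (4,5): merges {0,1,2,3,4} and {5}.
New components: {0,1,2,3,4,5} {6}
Are 0 and 6 in the same component? no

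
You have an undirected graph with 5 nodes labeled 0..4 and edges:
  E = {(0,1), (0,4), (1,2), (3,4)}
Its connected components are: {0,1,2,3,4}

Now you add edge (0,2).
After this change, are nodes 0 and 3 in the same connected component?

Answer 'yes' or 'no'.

Initial components: {0,1,2,3,4}
Adding edge (0,2): both already in same component {0,1,2,3,4}. No change.
New components: {0,1,2,3,4}
Are 0 and 3 in the same component? yes

Answer: yes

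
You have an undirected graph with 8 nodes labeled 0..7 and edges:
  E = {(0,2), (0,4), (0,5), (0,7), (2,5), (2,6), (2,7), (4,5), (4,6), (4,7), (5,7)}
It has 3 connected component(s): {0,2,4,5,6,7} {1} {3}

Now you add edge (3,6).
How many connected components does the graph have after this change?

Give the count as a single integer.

Answer: 2

Derivation:
Initial component count: 3
Add (3,6): merges two components. Count decreases: 3 -> 2.
New component count: 2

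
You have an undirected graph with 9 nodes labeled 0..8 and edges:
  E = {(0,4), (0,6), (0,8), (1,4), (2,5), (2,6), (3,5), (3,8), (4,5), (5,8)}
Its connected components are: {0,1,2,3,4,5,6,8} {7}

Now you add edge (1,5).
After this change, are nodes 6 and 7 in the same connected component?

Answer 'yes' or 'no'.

Answer: no

Derivation:
Initial components: {0,1,2,3,4,5,6,8} {7}
Adding edge (1,5): both already in same component {0,1,2,3,4,5,6,8}. No change.
New components: {0,1,2,3,4,5,6,8} {7}
Are 6 and 7 in the same component? no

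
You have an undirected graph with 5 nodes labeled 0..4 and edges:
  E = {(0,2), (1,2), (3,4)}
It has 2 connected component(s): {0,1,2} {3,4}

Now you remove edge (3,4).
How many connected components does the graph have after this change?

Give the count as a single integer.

Answer: 3

Derivation:
Initial component count: 2
Remove (3,4): it was a bridge. Count increases: 2 -> 3.
  After removal, components: {0,1,2} {3} {4}
New component count: 3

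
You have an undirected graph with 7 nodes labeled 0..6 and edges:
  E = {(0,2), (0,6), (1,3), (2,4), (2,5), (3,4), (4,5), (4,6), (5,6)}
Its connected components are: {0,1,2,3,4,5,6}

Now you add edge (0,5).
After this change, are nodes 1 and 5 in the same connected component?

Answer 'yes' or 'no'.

Initial components: {0,1,2,3,4,5,6}
Adding edge (0,5): both already in same component {0,1,2,3,4,5,6}. No change.
New components: {0,1,2,3,4,5,6}
Are 1 and 5 in the same component? yes

Answer: yes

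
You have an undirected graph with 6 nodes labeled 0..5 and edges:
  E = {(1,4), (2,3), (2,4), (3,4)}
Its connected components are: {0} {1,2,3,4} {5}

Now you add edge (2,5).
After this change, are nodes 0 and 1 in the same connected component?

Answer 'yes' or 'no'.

Initial components: {0} {1,2,3,4} {5}
Adding edge (2,5): merges {1,2,3,4} and {5}.
New components: {0} {1,2,3,4,5}
Are 0 and 1 in the same component? no

Answer: no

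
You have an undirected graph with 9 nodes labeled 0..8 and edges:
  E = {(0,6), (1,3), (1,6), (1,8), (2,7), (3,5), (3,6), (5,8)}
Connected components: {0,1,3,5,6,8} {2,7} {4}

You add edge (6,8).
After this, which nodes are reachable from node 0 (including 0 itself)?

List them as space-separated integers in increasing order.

Answer: 0 1 3 5 6 8

Derivation:
Before: nodes reachable from 0: {0,1,3,5,6,8}
Adding (6,8): both endpoints already in same component. Reachability from 0 unchanged.
After: nodes reachable from 0: {0,1,3,5,6,8}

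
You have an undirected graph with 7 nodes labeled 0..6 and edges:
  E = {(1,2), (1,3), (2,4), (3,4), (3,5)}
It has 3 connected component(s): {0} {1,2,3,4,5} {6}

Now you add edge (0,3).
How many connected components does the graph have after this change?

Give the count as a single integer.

Answer: 2

Derivation:
Initial component count: 3
Add (0,3): merges two components. Count decreases: 3 -> 2.
New component count: 2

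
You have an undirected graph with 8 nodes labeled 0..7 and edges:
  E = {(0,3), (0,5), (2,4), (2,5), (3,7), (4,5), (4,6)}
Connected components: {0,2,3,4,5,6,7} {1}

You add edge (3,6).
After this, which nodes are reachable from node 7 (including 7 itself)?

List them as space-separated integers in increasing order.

Before: nodes reachable from 7: {0,2,3,4,5,6,7}
Adding (3,6): both endpoints already in same component. Reachability from 7 unchanged.
After: nodes reachable from 7: {0,2,3,4,5,6,7}

Answer: 0 2 3 4 5 6 7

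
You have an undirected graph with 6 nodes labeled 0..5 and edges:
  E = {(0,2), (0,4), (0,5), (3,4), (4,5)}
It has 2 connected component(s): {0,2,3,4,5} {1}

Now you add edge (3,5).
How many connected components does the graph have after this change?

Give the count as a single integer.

Answer: 2

Derivation:
Initial component count: 2
Add (3,5): endpoints already in same component. Count unchanged: 2.
New component count: 2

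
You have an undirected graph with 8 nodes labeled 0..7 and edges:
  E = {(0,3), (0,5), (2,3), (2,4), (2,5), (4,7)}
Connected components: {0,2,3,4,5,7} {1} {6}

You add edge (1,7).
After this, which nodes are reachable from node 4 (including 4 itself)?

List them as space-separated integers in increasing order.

Before: nodes reachable from 4: {0,2,3,4,5,7}
Adding (1,7): merges 4's component with another. Reachability grows.
After: nodes reachable from 4: {0,1,2,3,4,5,7}

Answer: 0 1 2 3 4 5 7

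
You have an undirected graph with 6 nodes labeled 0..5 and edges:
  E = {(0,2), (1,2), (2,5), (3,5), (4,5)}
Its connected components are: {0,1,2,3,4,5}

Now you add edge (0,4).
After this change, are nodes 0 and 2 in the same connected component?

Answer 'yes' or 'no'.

Answer: yes

Derivation:
Initial components: {0,1,2,3,4,5}
Adding edge (0,4): both already in same component {0,1,2,3,4,5}. No change.
New components: {0,1,2,3,4,5}
Are 0 and 2 in the same component? yes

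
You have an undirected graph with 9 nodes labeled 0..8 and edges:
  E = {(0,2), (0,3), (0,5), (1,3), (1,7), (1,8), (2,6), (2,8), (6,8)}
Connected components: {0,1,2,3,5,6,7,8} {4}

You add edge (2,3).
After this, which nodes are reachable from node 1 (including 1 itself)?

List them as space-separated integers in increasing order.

Answer: 0 1 2 3 5 6 7 8

Derivation:
Before: nodes reachable from 1: {0,1,2,3,5,6,7,8}
Adding (2,3): both endpoints already in same component. Reachability from 1 unchanged.
After: nodes reachable from 1: {0,1,2,3,5,6,7,8}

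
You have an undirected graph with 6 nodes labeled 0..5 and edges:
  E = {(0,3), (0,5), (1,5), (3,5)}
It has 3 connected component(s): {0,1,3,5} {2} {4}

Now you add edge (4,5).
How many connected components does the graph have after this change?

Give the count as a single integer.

Initial component count: 3
Add (4,5): merges two components. Count decreases: 3 -> 2.
New component count: 2

Answer: 2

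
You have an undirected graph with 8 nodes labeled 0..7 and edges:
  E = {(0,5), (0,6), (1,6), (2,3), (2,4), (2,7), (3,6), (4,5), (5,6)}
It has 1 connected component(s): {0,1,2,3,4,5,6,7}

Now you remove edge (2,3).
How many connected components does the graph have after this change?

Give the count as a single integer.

Initial component count: 1
Remove (2,3): not a bridge. Count unchanged: 1.
  After removal, components: {0,1,2,3,4,5,6,7}
New component count: 1

Answer: 1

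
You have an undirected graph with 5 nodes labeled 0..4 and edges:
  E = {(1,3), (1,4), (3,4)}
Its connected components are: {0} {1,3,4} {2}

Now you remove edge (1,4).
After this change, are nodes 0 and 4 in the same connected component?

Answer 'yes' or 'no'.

Answer: no

Derivation:
Initial components: {0} {1,3,4} {2}
Removing edge (1,4): not a bridge — component count unchanged at 3.
New components: {0} {1,3,4} {2}
Are 0 and 4 in the same component? no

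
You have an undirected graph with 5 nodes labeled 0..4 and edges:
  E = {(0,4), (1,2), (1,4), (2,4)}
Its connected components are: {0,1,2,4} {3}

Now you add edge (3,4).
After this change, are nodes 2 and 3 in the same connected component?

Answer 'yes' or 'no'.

Initial components: {0,1,2,4} {3}
Adding edge (3,4): merges {3} and {0,1,2,4}.
New components: {0,1,2,3,4}
Are 2 and 3 in the same component? yes

Answer: yes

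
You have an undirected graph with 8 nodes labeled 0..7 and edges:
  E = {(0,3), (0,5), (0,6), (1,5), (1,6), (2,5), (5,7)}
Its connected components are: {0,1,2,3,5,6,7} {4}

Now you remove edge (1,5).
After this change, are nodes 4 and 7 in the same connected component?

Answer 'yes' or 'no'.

Answer: no

Derivation:
Initial components: {0,1,2,3,5,6,7} {4}
Removing edge (1,5): not a bridge — component count unchanged at 2.
New components: {0,1,2,3,5,6,7} {4}
Are 4 and 7 in the same component? no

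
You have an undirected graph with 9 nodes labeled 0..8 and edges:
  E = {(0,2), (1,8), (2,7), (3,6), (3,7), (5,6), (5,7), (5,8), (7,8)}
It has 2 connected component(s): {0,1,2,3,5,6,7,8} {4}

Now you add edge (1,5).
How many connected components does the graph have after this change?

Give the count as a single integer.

Answer: 2

Derivation:
Initial component count: 2
Add (1,5): endpoints already in same component. Count unchanged: 2.
New component count: 2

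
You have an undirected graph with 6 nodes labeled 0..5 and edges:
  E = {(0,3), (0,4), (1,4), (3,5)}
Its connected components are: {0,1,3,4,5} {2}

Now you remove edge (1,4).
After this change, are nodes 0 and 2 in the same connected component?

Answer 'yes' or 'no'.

Answer: no

Derivation:
Initial components: {0,1,3,4,5} {2}
Removing edge (1,4): it was a bridge — component count 2 -> 3.
New components: {0,3,4,5} {1} {2}
Are 0 and 2 in the same component? no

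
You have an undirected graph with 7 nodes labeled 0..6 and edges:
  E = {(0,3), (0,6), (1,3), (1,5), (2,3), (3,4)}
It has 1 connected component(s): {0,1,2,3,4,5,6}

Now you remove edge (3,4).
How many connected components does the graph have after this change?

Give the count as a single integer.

Initial component count: 1
Remove (3,4): it was a bridge. Count increases: 1 -> 2.
  After removal, components: {0,1,2,3,5,6} {4}
New component count: 2

Answer: 2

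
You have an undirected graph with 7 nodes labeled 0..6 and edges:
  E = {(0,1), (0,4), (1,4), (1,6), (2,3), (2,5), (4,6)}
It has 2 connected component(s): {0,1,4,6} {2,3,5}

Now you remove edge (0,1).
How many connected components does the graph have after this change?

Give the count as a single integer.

Initial component count: 2
Remove (0,1): not a bridge. Count unchanged: 2.
  After removal, components: {0,1,4,6} {2,3,5}
New component count: 2

Answer: 2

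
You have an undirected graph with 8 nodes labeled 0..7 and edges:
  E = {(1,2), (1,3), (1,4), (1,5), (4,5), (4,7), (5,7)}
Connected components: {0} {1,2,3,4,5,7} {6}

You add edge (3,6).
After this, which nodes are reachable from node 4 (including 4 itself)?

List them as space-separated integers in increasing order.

Answer: 1 2 3 4 5 6 7

Derivation:
Before: nodes reachable from 4: {1,2,3,4,5,7}
Adding (3,6): merges 4's component with another. Reachability grows.
After: nodes reachable from 4: {1,2,3,4,5,6,7}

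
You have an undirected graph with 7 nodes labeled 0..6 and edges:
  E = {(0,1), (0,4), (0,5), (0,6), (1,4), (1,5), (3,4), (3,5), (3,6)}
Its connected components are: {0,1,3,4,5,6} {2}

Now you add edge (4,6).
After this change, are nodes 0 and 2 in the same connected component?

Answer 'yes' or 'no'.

Answer: no

Derivation:
Initial components: {0,1,3,4,5,6} {2}
Adding edge (4,6): both already in same component {0,1,3,4,5,6}. No change.
New components: {0,1,3,4,5,6} {2}
Are 0 and 2 in the same component? no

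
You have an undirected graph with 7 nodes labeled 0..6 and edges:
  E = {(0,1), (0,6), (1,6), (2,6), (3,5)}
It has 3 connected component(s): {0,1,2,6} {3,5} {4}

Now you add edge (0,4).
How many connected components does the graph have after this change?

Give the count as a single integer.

Answer: 2

Derivation:
Initial component count: 3
Add (0,4): merges two components. Count decreases: 3 -> 2.
New component count: 2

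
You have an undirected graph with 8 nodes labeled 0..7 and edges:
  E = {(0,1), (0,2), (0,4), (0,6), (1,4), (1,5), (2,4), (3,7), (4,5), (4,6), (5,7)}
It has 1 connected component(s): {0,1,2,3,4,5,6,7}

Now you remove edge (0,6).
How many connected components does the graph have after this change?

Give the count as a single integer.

Initial component count: 1
Remove (0,6): not a bridge. Count unchanged: 1.
  After removal, components: {0,1,2,3,4,5,6,7}
New component count: 1

Answer: 1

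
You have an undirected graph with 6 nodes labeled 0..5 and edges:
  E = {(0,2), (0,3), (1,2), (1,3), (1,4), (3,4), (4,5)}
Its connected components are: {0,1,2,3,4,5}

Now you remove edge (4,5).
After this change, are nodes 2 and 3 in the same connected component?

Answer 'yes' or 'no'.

Answer: yes

Derivation:
Initial components: {0,1,2,3,4,5}
Removing edge (4,5): it was a bridge — component count 1 -> 2.
New components: {0,1,2,3,4} {5}
Are 2 and 3 in the same component? yes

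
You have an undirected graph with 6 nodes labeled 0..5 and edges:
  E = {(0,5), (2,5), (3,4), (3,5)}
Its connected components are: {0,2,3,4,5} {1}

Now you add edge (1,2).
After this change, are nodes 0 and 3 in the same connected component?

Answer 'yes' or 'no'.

Answer: yes

Derivation:
Initial components: {0,2,3,4,5} {1}
Adding edge (1,2): merges {1} and {0,2,3,4,5}.
New components: {0,1,2,3,4,5}
Are 0 and 3 in the same component? yes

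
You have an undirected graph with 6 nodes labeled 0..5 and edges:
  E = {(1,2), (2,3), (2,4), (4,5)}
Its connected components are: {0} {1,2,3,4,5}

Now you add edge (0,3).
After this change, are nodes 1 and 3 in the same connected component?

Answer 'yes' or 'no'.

Initial components: {0} {1,2,3,4,5}
Adding edge (0,3): merges {0} and {1,2,3,4,5}.
New components: {0,1,2,3,4,5}
Are 1 and 3 in the same component? yes

Answer: yes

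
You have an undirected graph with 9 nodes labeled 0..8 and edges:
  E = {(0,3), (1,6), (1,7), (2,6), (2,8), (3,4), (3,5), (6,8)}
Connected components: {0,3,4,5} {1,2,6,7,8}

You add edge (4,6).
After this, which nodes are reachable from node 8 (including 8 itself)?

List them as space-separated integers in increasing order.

Before: nodes reachable from 8: {1,2,6,7,8}
Adding (4,6): merges 8's component with another. Reachability grows.
After: nodes reachable from 8: {0,1,2,3,4,5,6,7,8}

Answer: 0 1 2 3 4 5 6 7 8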